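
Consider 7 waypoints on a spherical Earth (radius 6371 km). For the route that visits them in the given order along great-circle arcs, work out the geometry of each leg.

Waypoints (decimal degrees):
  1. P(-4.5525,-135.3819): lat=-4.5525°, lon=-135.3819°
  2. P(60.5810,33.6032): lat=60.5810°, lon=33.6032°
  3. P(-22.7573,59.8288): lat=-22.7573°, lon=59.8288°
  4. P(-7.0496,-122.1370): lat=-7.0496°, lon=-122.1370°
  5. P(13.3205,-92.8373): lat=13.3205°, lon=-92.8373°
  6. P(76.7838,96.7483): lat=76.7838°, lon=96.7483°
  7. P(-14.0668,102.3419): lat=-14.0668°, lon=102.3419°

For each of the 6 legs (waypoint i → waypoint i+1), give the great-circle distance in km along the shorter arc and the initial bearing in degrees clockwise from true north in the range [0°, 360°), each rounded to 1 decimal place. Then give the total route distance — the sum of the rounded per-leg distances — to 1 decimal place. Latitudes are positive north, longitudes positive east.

Leg 1: φ1=-0.0794561, φ2=1.0573379, Δφ=1.1367940, Δλ=2.9493464 rad; a=sin²(Δφ/2)+cosφ1·cosφ2·sin²(Δλ/2)=0.7748800115; c=2·atan2(√a, √(1-a))=2.152873251; dist=6371·c=13715.955 ≈ 13716.0 km; running total=13716.0 km
Leg 1 bearing: y=sinΔλ·cosφ2=0.09384936, x=cosφ1·sinφ2-sinφ1·cosφ2·cosΔλ=0.83003386; θ=atan2(y, x)=6.4509° ≈ 6.5°
Leg 2: φ1=1.0573379, φ2=-0.3971898, Δφ=-1.4545277, Δλ=0.4577231 rad; a=sin²(Δφ/2)+cosφ1·cosφ2·sin²(Δλ/2)=0.4653099114; c=2·atan2(√a, √(1-a))=1.501360367; dist=6371·c=9565.167 ≈ 9565.2 km; running total=23281.2 km
Leg 2 bearing: y=sinΔλ·cosφ2=0.40750502, x=cosφ1·sinφ2-sinφ1·cosφ2·cosΔλ=-0.91056359; θ=atan2(y, x)=155.8900° ≈ 155.9°
Leg 3: φ1=-0.3971898, φ2=-0.1230387, Δφ=0.2741511, Δλ=-3.1759023 rad; a=sin²(Δφ/2)+cosφ1·cosφ2·sin²(Δλ/2)=0.9335834981; c=2·atan2(√a, √(1-a))=2.620281597; dist=6371·c=16693.814 ≈ 16693.8 km; running total=39975.0 km
Leg 3 bearing: y=sinΔλ·cosφ2=0.03404363, x=cosφ1·sinφ2-sinφ1·cosφ2·cosΔλ=-0.49685253; θ=atan2(y, x)=176.0803° ≈ 176.1°
Leg 4: φ1=-0.1230387, φ2=0.2324866, Δφ=0.3555253, Δλ=0.5113762 rad; a=sin²(Δφ/2)+cosφ1·cosφ2·sin²(Δλ/2)=0.0930408008; c=2·atan2(√a, √(1-a))=0.619931254; dist=6371·c=3949.582 ≈ 3949.6 km; running total=43924.6 km
Leg 4 bearing: y=sinΔλ·cosφ2=0.47621191, x=cosφ1·sinφ2-sinφ1·cosφ2·cosΔλ=0.33280484; θ=atan2(y, x)=55.0519° ≈ 55.1°
Leg 5: φ1=0.2324866, φ2=1.3401301, Δφ=1.1076435, Δλ=3.3088929 rad; a=sin²(Δφ/2)+cosφ1·cosφ2·sin²(Δλ/2)=0.4975367023; c=2·atan2(√a, √(1-a))=1.565869712; dist=6371·c=9976.156 ≈ 9976.2 km; running total=53900.8 km
Leg 5 bearing: y=sinΔλ·cosφ2=-0.03807104, x=cosφ1·sinφ2-sinφ1·cosφ2·cosΔλ=0.99926289; θ=atan2(y, x)=-2.1819° <0 so +360° → 357.8181° ≈ 357.8°
Leg 6: φ1=1.3401301, φ2=-0.2455120, Δφ=-1.5856421, Δλ=0.0976267 rad; a=sin²(Δφ/2)+cosφ1·cosφ2·sin²(Δλ/2)=0.5079506152; c=2·atan2(√a, √(1-a))=1.586698227; dist=6371·c=10108.854 ≈ 10108.9 km; running total=64009.7 km
Leg 6 bearing: y=sinΔλ·cosφ2=0.09454885, x=cosφ1·sinφ2-sinφ1·cosφ2·cosΔλ=-0.99539322; θ=atan2(y, x)=174.5740° ≈ 174.6°

Leg 1: dist=13716.0 km, bearing=6.5°
Leg 2: dist=9565.2 km, bearing=155.9°
Leg 3: dist=16693.8 km, bearing=176.1°
Leg 4: dist=3949.6 km, bearing=55.1°
Leg 5: dist=9976.2 km, bearing=357.8°
Leg 6: dist=10108.9 km, bearing=174.6°
Total: 64009.7 km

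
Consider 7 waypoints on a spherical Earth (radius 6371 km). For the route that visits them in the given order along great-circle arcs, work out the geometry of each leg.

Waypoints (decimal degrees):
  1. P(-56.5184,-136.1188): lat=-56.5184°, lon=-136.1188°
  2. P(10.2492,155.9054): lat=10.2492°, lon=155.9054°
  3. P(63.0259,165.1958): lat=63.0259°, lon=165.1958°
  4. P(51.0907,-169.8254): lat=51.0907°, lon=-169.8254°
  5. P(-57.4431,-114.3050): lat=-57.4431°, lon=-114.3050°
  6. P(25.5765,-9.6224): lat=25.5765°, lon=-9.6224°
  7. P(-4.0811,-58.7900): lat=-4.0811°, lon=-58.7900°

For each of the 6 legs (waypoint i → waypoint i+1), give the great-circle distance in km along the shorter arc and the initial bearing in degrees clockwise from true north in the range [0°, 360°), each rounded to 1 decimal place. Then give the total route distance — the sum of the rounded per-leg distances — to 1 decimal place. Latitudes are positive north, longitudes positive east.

Leg 1: φ1=-0.9864322, φ2=0.1788823, Δφ=1.1653145, Δλ=5.0967838 rad; a=sin²(Δφ/2)+cosφ1·cosφ2·sin²(Δλ/2)=0.4724154047; c=2·atan2(√a, √(1-a))=1.515599112; dist=6371·c=9655.882 ≈ 9655.9 km; running total=9655.9 km
Leg 1 bearing: y=sinΔλ·cosφ2=-0.91223317, x=cosφ1·sinφ2-sinφ1·cosφ2·cosΔλ=0.40593965; θ=atan2(y, x)=-66.0112° <0 so +360° → 293.9888° ≈ 294.0°
Leg 2: φ1=0.1788823, φ2=1.1000095, Δφ=0.9211272, Δλ=0.1621481 rad; a=sin²(Δφ/2)+cosφ1·cosφ2·sin²(Δλ/2)=0.2004659433; c=2·atan2(√a, √(1-a))=0.928459568; dist=6371·c=5915.216 ≈ 5915.2 km; running total=15571.1 km
Leg 2 bearing: y=sinΔλ·cosφ2=0.07322650, x=cosφ1·sinφ2-sinφ1·cosφ2·cosΔλ=0.79734263; θ=atan2(y, x)=5.2472° ≈ 5.2°
Leg 3: φ1=1.1000095, φ2=0.8917009, Δφ=-0.2083085, Δλ=-5.8472230 rad; a=sin²(Δφ/2)+cosφ1·cosφ2·sin²(Δλ/2)=0.0241328312; c=2·atan2(√a, √(1-a))=0.311958333; dist=6371·c=1987.487 ≈ 1987.5 km; running total=17558.6 km
Leg 3 bearing: y=sinΔλ·cosφ2=0.26523139, x=cosφ1·sinφ2-sinφ1·cosφ2·cosΔλ=-0.15444759; θ=atan2(y, x)=120.2128° ≈ 120.2°
Leg 4: φ1=0.8917009, φ2=-1.0025712, Δφ=-1.8942722, Δλ=0.9690138 rad; a=sin²(Δφ/2)+cosφ1·cosφ2·sin²(Δλ/2)=0.7322585418; c=2·atan2(√a, √(1-a))=2.053885539; dist=6371·c=13085.305 ≈ 13085.3 km; running total=30643.9 km
Leg 4 bearing: y=sinΔλ·cosφ2=0.44360122, x=cosφ1·sinφ2-sinφ1·cosφ2·cosΔλ=-0.76644755; θ=atan2(y, x)=149.9388° ≈ 149.9°
Leg 5: φ1=-1.0025712, φ2=0.4463941, Δφ=1.4489654, Δλ=1.8270560 rad; a=sin²(Δφ/2)+cosφ1·cosφ2·sin²(Δλ/2)=0.7434538005; c=2·atan2(√a, √(1-a))=2.079342144; dist=6371·c=13247.489 ≈ 13247.5 km; running total=43891.4 km
Leg 5 bearing: y=sinΔλ·cosφ2=0.87255434, x=cosφ1·sinφ2-sinφ1·cosφ2·cosΔλ=0.03962213; θ=atan2(y, x)=87.4000° ≈ 87.4°
Leg 6: φ1=0.4463941, φ2=-0.0712286, Δφ=-0.5176228, Δλ=-0.8581365 rad; a=sin²(Δφ/2)+cosφ1·cosφ2·sin²(Δλ/2)=0.2212211448; c=2·atan2(√a, √(1-a))=0.979355471; dist=6371·c=6239.474 ≈ 6239.5 km; running total=50130.9 km
Leg 6 bearing: y=sinΔλ·cosφ2=-0.75470687, x=cosφ1·sinφ2-sinφ1·cosφ2·cosΔλ=-0.34575561; θ=atan2(y, x)=-114.6140° <0 so +360° → 245.3860° ≈ 245.4°

Leg 1: dist=9655.9 km, bearing=294.0°
Leg 2: dist=5915.2 km, bearing=5.2°
Leg 3: dist=1987.5 km, bearing=120.2°
Leg 4: dist=13085.3 km, bearing=149.9°
Leg 5: dist=13247.5 km, bearing=87.4°
Leg 6: dist=6239.5 km, bearing=245.4°
Total: 50130.9 km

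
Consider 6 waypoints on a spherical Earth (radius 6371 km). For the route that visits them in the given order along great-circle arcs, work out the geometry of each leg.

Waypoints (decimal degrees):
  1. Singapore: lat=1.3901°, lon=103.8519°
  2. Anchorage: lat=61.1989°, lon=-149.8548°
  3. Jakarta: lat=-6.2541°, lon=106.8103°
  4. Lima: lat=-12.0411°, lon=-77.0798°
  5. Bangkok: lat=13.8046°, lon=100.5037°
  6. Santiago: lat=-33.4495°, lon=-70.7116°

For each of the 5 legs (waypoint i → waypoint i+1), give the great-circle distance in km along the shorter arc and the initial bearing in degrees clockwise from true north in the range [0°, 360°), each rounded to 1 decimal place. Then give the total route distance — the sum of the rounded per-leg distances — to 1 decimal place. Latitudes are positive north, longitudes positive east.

Leg 1: dist=10734.6 km, bearing=27.7°
Leg 2: dist=11328.9 km, bearing=278.7°
Leg 3: dist=17935.8 km, bearing=168.1°
Leg 4: dist=19687.9 km, bearing=52.9°
Leg 5: dist=17657.1 km, bearing=200.6°
Total: 77344.3 km

Leg 1: φ1=0.0242618, φ2=1.0681223, Δφ=1.0438605, Δλ=-4.4280172 rad; a=sin²(Δφ/2)+cosφ1·cosφ2·sin²(Δλ/2)=0.5569323007; c=2·atan2(√a, √(1-a))=1.684908420; dist=6371·c=10734.552 ≈ 10734.6 km; running total=10734.6 km
Leg 1 bearing: y=sinΔλ·cosφ2=0.46242168, x=cosφ1·sinφ2-sinφ1·cosφ2·cosΔλ=0.87931851; θ=atan2(y, x)=27.7393° ≈ 27.7°
Leg 2: φ1=1.0681223, φ2=-0.1091546, Δφ=-1.1772769, Δλ=4.4796511 rad; a=sin²(Δφ/2)+cosφ1·cosφ2·sin²(Δλ/2)=0.6029587655; c=2·atan2(√a, √(1-a))=1.778197567; dist=6371·c=11328.897 ≈ 11328.9 km; running total=22063.5 km
Leg 2 bearing: y=sinΔλ·cosφ2=-0.96724757, x=cosφ1·sinφ2-sinφ1·cosφ2·cosΔλ=0.14842544; θ=atan2(y, x)=-81.2759° <0 so +360° → 278.7241° ≈ 278.7°
Leg 3: φ1=-0.1091546, φ2=-0.2101568, Δφ=-0.1010022, Δλ=-3.2094877 rad; a=sin²(Δφ/2)+cosφ1·cosφ2·sin²(Δλ/2)=0.9736059488; c=2·atan2(√a, √(1-a))=2.815221136; dist=6371·c=17935.774 ≈ 17935.8 km; running total=39999.3 km
Leg 3 bearing: y=sinΔλ·cosφ2=0.06635024, x=cosφ1·sinφ2-sinφ1·cosφ2·cosΔλ=-0.31366745; θ=atan2(y, x)=168.0563° ≈ 168.1°
Leg 4: φ1=-0.2101568, φ2=0.2409357, Δφ=0.4510926, Δλ=3.0994168 rad; a=sin²(Δφ/2)+cosφ1·cosφ2·sin²(Δλ/2)=0.9993408919; c=2·atan2(√a, √(1-a))=3.090240811; dist=6371·c=19687.924 ≈ 19687.9 km; running total=59687.2 km
Leg 4 bearing: y=sinΔλ·cosφ2=0.04094549, x=cosφ1·sinφ2-sinφ1·cosφ2·cosΔλ=0.03095418; θ=atan2(y, x)=52.9113° ≈ 52.9°
Leg 5: φ1=0.2409357, φ2=-0.5838039, Δφ=-0.8247396, Δλ=-2.9882707 rad; a=sin²(Δφ/2)+cosφ1·cosφ2·sin²(Δλ/2)=0.9661445776; c=2·atan2(√a, √(1-a))=2.771487057; dist=6371·c=17657.144 ≈ 17657.1 km; running total=77344.3 km
Leg 5 bearing: y=sinΔλ·cosφ2=-0.12742691, x=cosφ1·sinφ2-sinφ1·cosφ2·cosΔλ=-0.33852521; θ=atan2(y, x)=-159.3728° <0 so +360° → 200.6272° ≈ 200.6°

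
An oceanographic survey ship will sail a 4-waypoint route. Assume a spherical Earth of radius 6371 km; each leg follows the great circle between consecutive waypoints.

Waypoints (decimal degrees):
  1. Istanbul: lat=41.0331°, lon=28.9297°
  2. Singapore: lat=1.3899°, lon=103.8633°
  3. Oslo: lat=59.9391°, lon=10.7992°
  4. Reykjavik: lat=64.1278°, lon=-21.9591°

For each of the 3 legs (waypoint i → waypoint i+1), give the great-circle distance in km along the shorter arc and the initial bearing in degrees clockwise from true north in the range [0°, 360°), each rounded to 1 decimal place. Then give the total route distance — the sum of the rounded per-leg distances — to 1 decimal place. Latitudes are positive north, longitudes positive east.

Leg 1: φ1=0.7161627, φ2=0.0242583, Δφ=-0.6919044, Δλ=1.3078380 rad; a=sin²(Δφ/2)+cosφ1·cosφ2·sin²(Δλ/2)=0.3940272106; c=2·atan2(√a, √(1-a))=1.357230988; dist=6371·c=8646.919 ≈ 8646.9 km; running total=8646.9 km
Leg 1 bearing: y=sinΔλ·cosφ2=0.96534113, x=cosφ1·sinφ2-sinφ1·cosφ2·cosΔλ=-0.15230095; θ=atan2(y, x)=98.9656° ≈ 99.0°
Leg 2: φ1=0.0242583, φ2=1.0461346, Δφ=1.0218763, Δλ=-1.6242750 rad; a=sin²(Δφ/2)+cosφ1·cosφ2·sin²(Δλ/2)=0.5028872579; c=2·atan2(√a, √(1-a))=1.576570875; dist=6371·c=10044.333 ≈ 10044.3 km; running total=18691.2 km
Leg 2 bearing: y=sinΔλ·cosφ2=-0.50020408, x=cosφ1·sinφ2-sinφ1·cosφ2·cosΔλ=0.86588829; θ=atan2(y, x)=-30.0141° <0 so +360° → 329.9859° ≈ 330.0°
Leg 3: φ1=1.0461346, φ2=1.1192413, Δφ=0.0731066, Δλ=-0.5717402 rad; a=sin²(Δφ/2)+cosφ1·cosφ2·sin²(Δλ/2)=0.0187172939; c=2·atan2(√a, √(1-a))=0.274483172; dist=6371·c=1748.732 ≈ 1748.7 km; running total=20439.9 km
Leg 3 bearing: y=sinΔλ·cosφ2=-0.23611563, x=cosφ1·sinφ2-sinφ1·cosφ2·cosΔλ=0.13310610; θ=atan2(y, x)=-60.5886° <0 so +360° → 299.4114° ≈ 299.4°

Leg 1: dist=8646.9 km, bearing=99.0°
Leg 2: dist=10044.3 km, bearing=330.0°
Leg 3: dist=1748.7 km, bearing=299.4°
Total: 20439.9 km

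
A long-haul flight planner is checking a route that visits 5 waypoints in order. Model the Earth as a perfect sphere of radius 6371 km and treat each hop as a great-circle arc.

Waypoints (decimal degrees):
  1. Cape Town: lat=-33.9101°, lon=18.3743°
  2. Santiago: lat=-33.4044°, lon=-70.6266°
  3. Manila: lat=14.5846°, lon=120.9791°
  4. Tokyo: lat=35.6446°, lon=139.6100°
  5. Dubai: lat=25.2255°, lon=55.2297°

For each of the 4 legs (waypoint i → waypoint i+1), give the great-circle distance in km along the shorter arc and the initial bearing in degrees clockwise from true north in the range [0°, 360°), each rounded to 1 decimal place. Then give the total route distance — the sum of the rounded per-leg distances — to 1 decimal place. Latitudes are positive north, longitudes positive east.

Leg 1: dist=7937.5 km, bearing=241.7°
Leg 2: dist=17617.5 km, bearing=212.0°
Leg 3: dist=2988.4 km, bearing=35.1°
Leg 4: dist=7930.0 km, bearing=288.1°
Total: 36473.4 km

Leg 1: φ1=-0.5918429, φ2=-0.5830168, Δφ=0.0088261, Δλ=-1.5533587 rad; a=sin²(Δφ/2)+cosφ1·cosφ2·sin²(Δλ/2)=0.3403876580; c=2·atan2(√a, √(1-a))=1.245885073; dist=6371·c=7937.534 ≈ 7937.5 km; running total=7937.5 km
Leg 1 bearing: y=sinΔλ·cosφ2=-0.83467867, x=cosφ1·sinφ2-sinφ1·cosφ2·cosΔλ=-0.44878404; θ=atan2(y, x)=-118.2657° <0 so +360° → 241.7343° ≈ 241.7°
Leg 2: φ1=-0.5830168, φ2=0.2545493, Δφ=0.8375661, Δλ=3.3441503 rad; a=sin²(Δφ/2)+cosφ1·cosφ2·sin²(Δλ/2)=0.9650102010; c=2·atan2(√a, √(1-a))=2.765264682; dist=6371·c=17617.501 ≈ 17617.5 km; running total=25555.0 km
Leg 2 bearing: y=sinΔλ·cosφ2=-0.19469288, x=cosφ1·sinφ2-sinφ1·cosφ2·cosΔλ=-0.31169975; θ=atan2(y, x)=-148.0104° <0 so +360° → 211.9896° ≈ 212.0°
Leg 3: φ1=0.2545493, φ2=0.6221156, Δφ=0.3675663, Δλ=0.3251705 rad; a=sin²(Δφ/2)+cosφ1·cosφ2·sin²(Δλ/2)=0.0540044436; c=2·atan2(√a, √(1-a))=0.469065518; dist=6371·c=2988.416 ≈ 2988.4 km; running total=28543.4 km
Leg 3 bearing: y=sinΔλ·cosφ2=0.25961678, x=cosφ1·sinφ2-sinφ1·cosφ2·cosΔλ=0.37006889; θ=atan2(y, x)=35.0511° ≈ 35.1°
Leg 4: φ1=0.6221156, φ2=0.4402680, Δφ=-0.1818476, Δλ=-1.4727141 rad; a=sin²(Δφ/2)+cosφ1·cosφ2·sin²(Δλ/2)=0.3398251398; c=2·atan2(√a, √(1-a))=1.244697686; dist=6371·c=7929.969 ≈ 7930.0 km; running total=36473.4 km
Leg 4 bearing: y=sinΔλ·cosφ2=-0.90028959, x=cosφ1·sinφ2-sinφ1·cosφ2·cosΔλ=0.29471124; θ=atan2(y, x)=-71.8741° <0 so +360° → 288.1259° ≈ 288.1°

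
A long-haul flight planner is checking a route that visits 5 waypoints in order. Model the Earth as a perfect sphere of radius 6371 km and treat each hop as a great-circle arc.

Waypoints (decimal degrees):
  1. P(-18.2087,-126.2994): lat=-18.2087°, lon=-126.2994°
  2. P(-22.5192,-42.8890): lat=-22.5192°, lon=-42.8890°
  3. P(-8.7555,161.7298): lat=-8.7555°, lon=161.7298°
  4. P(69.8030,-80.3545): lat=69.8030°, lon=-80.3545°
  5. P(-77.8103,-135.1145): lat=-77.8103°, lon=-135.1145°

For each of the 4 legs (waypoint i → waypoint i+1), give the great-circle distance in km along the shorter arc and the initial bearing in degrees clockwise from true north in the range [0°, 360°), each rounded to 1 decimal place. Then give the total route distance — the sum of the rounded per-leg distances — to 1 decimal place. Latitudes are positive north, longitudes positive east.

Leg 1: φ1=-0.3178018, φ2=-0.3930342, Δφ=-0.0752324, Δλ=1.4557861 rad; a=sin²(Δφ/2)+cosφ1·cosφ2·sin²(Δλ/2)=0.3898121127; c=2·atan2(√a, √(1-a))=1.348596627; dist=6371·c=8591.909 ≈ 8591.9 km; running total=8591.9 km
Leg 1 bearing: y=sinΔλ·cosφ2=0.91764858, x=cosφ1·sinφ2-sinφ1·cosφ2·cosΔλ=-0.33068958; θ=atan2(y, x)=109.8175° ≈ 109.8°
Leg 2: φ1=-0.3930342, φ2=-0.1528123, Δφ=0.2402219, Δλ=3.5712718 rad; a=sin²(Δφ/2)+cosφ1·cosφ2·sin²(Δλ/2)=0.8858485881; c=2·atan2(√a, √(1-a))=2.452301733; dist=6371·c=15623.614 ≈ 15623.6 km; running total=24215.5 km
Leg 2 bearing: y=sinΔλ·cosφ2=-0.41172467, x=cosφ1·sinφ2-sinφ1·cosφ2·cosΔλ=-0.48473319; θ=atan2(y, x)=-139.6560° <0 so +360° → 220.3440° ≈ 220.3°
Leg 3: φ1=-0.1528123, φ2=1.2182922, Δφ=1.3711045, Δλ=-4.2251681 rad; a=sin²(Δφ/2)+cosφ1·cosφ2·sin²(Δλ/2)=0.6513054494; c=2·atan2(√a, √(1-a))=1.878227129; dist=6371·c=11966.185 ≈ 11966.2 km; running total=36181.7 km
Leg 3 bearing: y=sinΔλ·cosφ2=0.30507497, x=cosφ1·sinφ2-sinφ1·cosφ2·cosΔλ=0.90297060; θ=atan2(y, x)=18.6679° ≈ 18.7°
Leg 4: φ1=1.2182922, φ2=-1.3580459, Δφ=-2.5763381, Δλ=-0.9557423 rad; a=sin²(Δφ/2)+cosφ1·cosφ2·sin²(Δλ/2)=0.9376441885; c=2·atan2(√a, √(1-a))=2.636828133; dist=6371·c=16799.232 ≈ 16799.2 km; running total=52980.9 km
Leg 4 bearing: y=sinΔλ·cosφ2=-0.17245438, x=cosφ1·sinφ2-sinφ1·cosφ2·cosΔλ=-0.45180720; θ=atan2(y, x)=-159.1082° <0 so +360° → 200.8918° ≈ 200.9°

Leg 1: dist=8591.9 km, bearing=109.8°
Leg 2: dist=15623.6 km, bearing=220.3°
Leg 3: dist=11966.2 km, bearing=18.7°
Leg 4: dist=16799.2 km, bearing=200.9°
Total: 52980.9 km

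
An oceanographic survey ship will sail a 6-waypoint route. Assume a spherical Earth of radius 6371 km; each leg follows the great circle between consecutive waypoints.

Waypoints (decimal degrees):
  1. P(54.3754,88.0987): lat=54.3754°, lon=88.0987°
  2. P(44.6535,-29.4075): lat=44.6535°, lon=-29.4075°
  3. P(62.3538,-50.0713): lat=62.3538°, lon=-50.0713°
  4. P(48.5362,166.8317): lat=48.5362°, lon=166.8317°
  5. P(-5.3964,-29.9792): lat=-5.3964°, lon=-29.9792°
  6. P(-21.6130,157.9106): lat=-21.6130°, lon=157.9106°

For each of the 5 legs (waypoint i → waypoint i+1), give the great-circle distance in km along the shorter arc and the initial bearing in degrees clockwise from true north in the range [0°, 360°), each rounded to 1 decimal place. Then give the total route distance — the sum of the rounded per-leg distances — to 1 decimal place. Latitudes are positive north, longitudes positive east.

Leg 1: φ1=0.9490298, φ2=0.7793506, Δφ=-0.1696792, Δλ=-2.0508701 rad; a=sin²(Δφ/2)+cosφ1·cosφ2·sin²(Δλ/2)=0.3100404804; c=2·atan2(√a, √(1-a))=1.181087555; dist=6371·c=7524.709 ≈ 7524.7 km; running total=7524.7 km
Leg 1 bearing: y=sinΔλ·cosφ2=-0.63095744, x=cosφ1·sinφ2-sinφ1·cosφ2·cosΔλ=0.67642755; θ=atan2(y, x)=-43.0081° <0 so +360° → 316.9919° ≈ 317.0°
Leg 2: φ1=0.7793506, φ2=1.0882791, Δφ=0.3089285, Δλ=-0.3606513 rad; a=sin²(Δφ/2)+cosφ1·cosφ2·sin²(Δλ/2)=0.0342876472; c=2·atan2(√a, √(1-a))=0.372488154; dist=6371·c=2373.122 ≈ 2373.1 km; running total=9897.8 km
Leg 2 bearing: y=sinΔλ·cosφ2=-0.16374175, x=cosφ1·sinφ2-sinφ1·cosφ2·cosΔλ=0.32501793; θ=atan2(y, x)=-26.7386° <0 so +360° → 333.2614° ≈ 333.3°
Leg 3: φ1=1.0882791, φ2=0.8471165, Δφ=-0.2411626, Δλ=3.7856715 rad; a=sin²(Δφ/2)+cosφ1·cosφ2·sin²(Δλ/2)=0.2909349540; c=2·atan2(√a, √(1-a))=1.139410477; dist=6371·c=7259.184 ≈ 7259.2 km; running total=17157.0 km
Leg 3 bearing: y=sinΔλ·cosφ2=-0.39759401, x=cosφ1·sinφ2-sinφ1·cosφ2·cosΔλ=0.81675347; θ=atan2(y, x)=-25.9567° <0 so +360° → 334.0433° ≈ 334.0°
Leg 4: φ1=0.8471165, φ2=-0.0941849, Δφ=-0.9413014, Δλ=-3.4349982 rad; a=sin²(Δφ/2)+cosφ1·cosφ2·sin²(Δλ/2)=0.8507578562; c=2·atan2(√a, √(1-a))=2.348318459; dist=6371·c=14961.137 ≈ 14961.1 km; running total=32118.1 km
Leg 4 bearing: y=sinΔλ·cosφ2=0.28793208, x=cosφ1·sinφ2-sinφ1·cosφ2·cosΔλ=0.65189786; θ=atan2(y, x)=23.8302° ≈ 23.8°
Leg 5: φ1=-0.0941849, φ2=-0.3772180, Δφ=-0.2830331, Δλ=3.2792956 rad; a=sin²(Δφ/2)+cosφ1·cosφ2·sin²(Δλ/2)=0.9410852419; c=2·atan2(√a, √(1-a))=2.651247746; dist=6371·c=16891.099 ≈ 16891.1 km; running total=49009.2 km
Leg 5 bearing: y=sinΔλ·cosφ2=-0.12761729, x=cosφ1·sinφ2-sinφ1·cosφ2·cosΔλ=-0.45330902; θ=atan2(y, x)=-164.2768° <0 so +360° → 195.7232° ≈ 195.7°

Leg 1: dist=7524.7 km, bearing=317.0°
Leg 2: dist=2373.1 km, bearing=333.3°
Leg 3: dist=7259.2 km, bearing=334.0°
Leg 4: dist=14961.1 km, bearing=23.8°
Leg 5: dist=16891.1 km, bearing=195.7°
Total: 49009.2 km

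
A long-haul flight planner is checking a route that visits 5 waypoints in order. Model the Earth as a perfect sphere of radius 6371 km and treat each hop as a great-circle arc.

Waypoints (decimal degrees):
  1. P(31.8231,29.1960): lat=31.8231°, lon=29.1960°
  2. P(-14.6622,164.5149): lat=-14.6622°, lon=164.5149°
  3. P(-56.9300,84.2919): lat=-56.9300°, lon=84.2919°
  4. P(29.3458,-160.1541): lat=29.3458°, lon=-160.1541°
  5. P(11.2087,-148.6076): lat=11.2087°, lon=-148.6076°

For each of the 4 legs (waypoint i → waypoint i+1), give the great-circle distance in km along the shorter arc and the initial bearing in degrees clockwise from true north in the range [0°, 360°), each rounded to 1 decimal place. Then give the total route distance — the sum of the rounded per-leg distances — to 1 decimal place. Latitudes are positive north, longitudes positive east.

Leg 1: φ1=0.5554179, φ2=-0.2559037, Δφ=-0.8113215, Δλ=2.3617603 rad; a=sin²(Δφ/2)+cosφ1·cosφ2·sin²(Δλ/2)=0.8589724120; c=2·atan2(√a, √(1-a))=2.371641718; dist=6371·c=15109.729 ≈ 15109.7 km; running total=15109.7 km
Leg 1 bearing: y=sinΔλ·cosφ2=0.68026175, x=cosφ1·sinφ2-sinφ1·cosφ2·cosΔλ=0.14764545; θ=atan2(y, x)=77.7543° ≈ 77.8°
Leg 2: φ1=-0.2559037, φ2=-0.9936159, Δφ=-0.7377123, Δλ=-1.4001555 rad; a=sin²(Δφ/2)+cosφ1·cosφ2·sin²(Δλ/2)=0.3491204010; c=2·atan2(√a, √(1-a))=1.264258996; dist=6371·c=8054.594 ≈ 8054.6 km; running total=23164.3 km
Leg 2 bearing: y=sinΔλ·cosφ2=-0.53773812, x=cosφ1·sinφ2-sinφ1·cosφ2·cosΔλ=-0.78726050; θ=atan2(y, x)=-145.6650° <0 so +360° → 214.3350° ≈ 214.3°
Leg 3: φ1=-0.9936159, φ2=0.5121808, Δφ=1.5057968, Δλ=-4.2663875 rad; a=sin²(Δφ/2)+cosφ1·cosφ2·sin²(Δλ/2)=0.8079313370; c=2·atan2(√a, √(1-a))=2.234276793; dist=6371·c=14234.577 ≈ 14234.6 km; running total=37398.9 km
Leg 3 bearing: y=sinΔλ·cosφ2=0.78640953, x=cosφ1·sinφ2-sinφ1·cosφ2·cosΔλ=-0.04767835; θ=atan2(y, x)=93.4695° ≈ 93.5°
Leg 4: φ1=0.5121808, φ2=0.1956287, Δφ=-0.3165521, Δλ=0.2015244 rad; a=sin²(Δφ/2)+cosφ1·cosφ2·sin²(Δλ/2)=0.0334948325; c=2·atan2(√a, √(1-a))=0.368106660; dist=6371·c=2345.208 ≈ 2345.2 km; running total=39744.1 km
Leg 4 bearing: y=sinΔλ·cosφ2=0.19634517, x=cosφ1·sinφ2-sinφ1·cosφ2·cosΔλ=-0.30156308; θ=atan2(y, x)=146.9322° ≈ 146.9°

Leg 1: dist=15109.7 km, bearing=77.8°
Leg 2: dist=8054.6 km, bearing=214.3°
Leg 3: dist=14234.6 km, bearing=93.5°
Leg 4: dist=2345.2 km, bearing=146.9°
Total: 39744.1 km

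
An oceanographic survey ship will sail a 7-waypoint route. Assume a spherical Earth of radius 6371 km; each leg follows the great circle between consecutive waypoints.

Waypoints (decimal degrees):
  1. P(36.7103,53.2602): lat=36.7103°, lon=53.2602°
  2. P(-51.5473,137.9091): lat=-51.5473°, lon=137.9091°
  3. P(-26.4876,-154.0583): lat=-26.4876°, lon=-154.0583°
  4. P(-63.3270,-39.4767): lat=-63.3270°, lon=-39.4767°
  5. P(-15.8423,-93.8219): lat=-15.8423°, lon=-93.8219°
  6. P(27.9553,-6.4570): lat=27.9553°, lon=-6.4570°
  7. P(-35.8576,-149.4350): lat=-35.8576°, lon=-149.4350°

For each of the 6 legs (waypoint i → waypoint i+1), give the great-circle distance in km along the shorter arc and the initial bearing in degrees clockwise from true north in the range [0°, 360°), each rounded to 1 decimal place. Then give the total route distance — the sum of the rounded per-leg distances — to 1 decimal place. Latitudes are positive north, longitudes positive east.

Leg 1: φ1=0.6407156, φ2=-0.8996701, Δφ=-1.5403857, Δλ=1.4774020 rad; a=sin²(Δφ/2)+cosφ1·cosφ2·sin²(Δλ/2)=0.7108168723; c=2·atan2(√a, √(1-a))=2.006042620; dist=6371·c=12780.498 ≈ 12780.5 km; running total=12780.5 km
Leg 1 bearing: y=sinΔλ·cosφ2=0.61915820, x=cosφ1·sinφ2-sinφ1·cosφ2·cosΔλ=-0.66247122; θ=atan2(y, x)=136.9356° ≈ 136.9°
Leg 2: φ1=-0.8996701, φ2=-0.4622958, Δφ=0.4373743, Δλ=-5.0957924 rad; a=sin²(Δφ/2)+cosφ1·cosφ2·sin²(Δλ/2)=0.2212576530; c=2·atan2(√a, √(1-a))=0.979443426; dist=6371·c=6240.034 ≈ 6240.0 km; running total=19020.5 km
Leg 2 bearing: y=sinΔλ·cosφ2=0.83004884, x=cosφ1·sinφ2-sinφ1·cosφ2·cosΔλ=-0.01515707; θ=atan2(y, x)=91.0461° ≈ 91.0°
Leg 3: φ1=-0.4622958, φ2=-1.1052647, Δφ=-0.6429688, Δλ=1.9998262 rad; a=sin²(Δφ/2)+cosφ1·cosφ2·sin²(Δλ/2)=0.3842966196; c=2·atan2(√a, √(1-a))=1.337272882; dist=6371·c=8519.766 ≈ 8519.8 km; running total=27540.3 km
Leg 3 bearing: y=sinΔλ·cosφ2=0.40821422, x=cosφ1·sinφ2-sinφ1·cosφ2·cosΔλ=-0.88306968; θ=atan2(y, x)=155.1904° ≈ 155.2°
Leg 4: φ1=-1.1052647, φ2=-0.2765003, Δφ=0.8287644, Δλ=-0.9485027 rad; a=sin²(Δφ/2)+cosφ1·cosφ2·sin²(Δλ/2)=0.2521681476; c=2·atan2(√a, √(1-a))=1.052197478; dist=6371·c=6703.550 ≈ 6703.6 km; running total=34243.9 km
Leg 4 bearing: y=sinΔλ·cosφ2=-0.78168055, x=cosφ1·sinφ2-sinφ1·cosφ2·cosΔλ=0.37854064; θ=atan2(y, x)=-64.1607° <0 so +360° → 295.8393° ≈ 295.8°
Leg 5: φ1=-0.2765003, φ2=0.4879120, Δφ=0.7644123, Δλ=1.5248052 rad; a=sin²(Δφ/2)+cosφ1·cosφ2·sin²(Δλ/2)=0.5444527109; c=2·atan2(√a, √(1-a))=1.659819288; dist=6371·c=10574.709 ≈ 10574.7 km; running total=44818.6 km
Leg 5 bearing: y=sinΔλ·cosφ2=0.88237957, x=cosφ1·sinφ2-sinφ1·cosφ2·cosΔλ=0.46206290; θ=atan2(y, x)=62.3610° ≈ 62.4°
Leg 6: φ1=0.4879120, φ2=-0.6258332, Δφ=-1.1137452, Δλ=-2.4954369 rad; a=sin²(Δφ/2)+cosφ1·cosφ2·sin²(Δλ/2)=0.9230904254; c=2·atan2(√a, √(1-a))=2.579573524; dist=6371·c=16434.463 ≈ 16434.5 km; running total=61253.1 km
Leg 6 bearing: y=sinΔλ·cosφ2=-0.48800474, x=cosφ1·sinφ2-sinφ1·cosφ2·cosΔλ=-0.21407789; θ=atan2(y, x)=-113.6861° <0 so +360° → 246.3139° ≈ 246.3°

Leg 1: dist=12780.5 km, bearing=136.9°
Leg 2: dist=6240.0 km, bearing=91.0°
Leg 3: dist=8519.8 km, bearing=155.2°
Leg 4: dist=6703.6 km, bearing=295.8°
Leg 5: dist=10574.7 km, bearing=62.4°
Leg 6: dist=16434.5 km, bearing=246.3°
Total: 61253.1 km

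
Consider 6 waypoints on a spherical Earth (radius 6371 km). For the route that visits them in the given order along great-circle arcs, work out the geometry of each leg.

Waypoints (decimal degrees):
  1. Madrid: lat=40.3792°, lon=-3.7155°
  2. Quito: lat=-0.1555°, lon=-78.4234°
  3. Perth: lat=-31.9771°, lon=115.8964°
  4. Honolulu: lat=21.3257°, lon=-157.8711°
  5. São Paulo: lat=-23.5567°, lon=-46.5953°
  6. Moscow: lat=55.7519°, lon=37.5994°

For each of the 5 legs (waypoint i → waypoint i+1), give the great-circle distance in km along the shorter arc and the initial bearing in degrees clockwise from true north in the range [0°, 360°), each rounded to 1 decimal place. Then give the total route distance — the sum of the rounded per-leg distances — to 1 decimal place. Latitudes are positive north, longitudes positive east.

Leg 1: φ1=0.7047500, φ2=-0.0027140, Δφ=-0.7074640, Δλ=-1.3038988 rad; a=sin²(Δφ/2)+cosφ1·cosφ2·sin²(Δλ/2)=0.4004243907; c=2·atan2(√a, √(1-a))=1.370304613; dist=6371·c=8730.211 ≈ 8730.2 km; running total=8730.2 km
Leg 1 bearing: y=sinΔλ·cosφ2=-0.96459024, x=cosφ1·sinφ2-sinφ1·cosφ2·cosΔλ=-0.17292906; θ=atan2(y, x)=-100.1639° <0 so +360° → 259.8361° ≈ 259.8°
Leg 2: φ1=-0.0027140, φ2=-0.5581057, Δφ=-0.5553917, Δλ=3.3915203 rad; a=sin²(Δφ/2)+cosφ1·cosφ2·sin²(Δλ/2)=0.9102321818; c=2·atan2(√a, √(1-a))=2.533019126; dist=6371·c=16137.865 ≈ 16137.9 km; running total=24868.1 km
Leg 2 bearing: y=sinΔλ·cosφ2=-0.20980338, x=cosφ1·sinφ2-sinφ1·cosφ2·cosΔλ=-0.53180896; θ=atan2(y, x)=-158.4703° <0 so +360° → 201.5297° ≈ 201.5°
Leg 3: φ1=-0.5581057, φ2=0.3722037, Δφ=0.9303094, Δλ=-4.7781443 rad; a=sin²(Δφ/2)+cosφ1·cosφ2·sin²(Δλ/2)=0.5703355230; c=2·atan2(√a, √(1-a))=1.711935495; dist=6371·c=10906.741 ≈ 10906.7 km; running total=35774.8 km
Leg 3 bearing: y=sinΔλ·cosφ2=0.92951507, x=cosφ1·sinφ2-sinφ1·cosφ2·cosΔλ=0.34090085; θ=atan2(y, x)=69.8594° ≈ 69.9°
Leg 4: φ1=0.3722037, φ2=-0.4111420, Δφ=-0.7833457, Δλ=1.9421291 rad; a=sin²(Δφ/2)+cosφ1·cosφ2·sin²(Δλ/2)=0.7275933044; c=2·atan2(√a, √(1-a))=2.043378109; dist=6371·c=13018.362 ≈ 13018.4 km; running total=48793.2 km
Leg 4 bearing: y=sinΔλ·cosφ2=0.85418932, x=cosφ1·sinφ2-sinφ1·cosφ2·cosΔλ=-0.25132797; θ=atan2(y, x)=106.3955° ≈ 106.4°
Leg 5: φ1=-0.4111420, φ2=0.9730542, Δφ=1.3841962, Δλ=1.4694747 rad; a=sin²(Δφ/2)+cosφ1·cosφ2·sin²(Δλ/2)=0.6390895486; c=2·atan2(√a, √(1-a))=1.852694186; dist=6371·c=11803.515 ≈ 11803.5 km; running total=60596.7 km
Leg 5 bearing: y=sinΔλ·cosφ2=0.55989123, x=cosφ1·sinφ2-sinφ1·cosφ2·cosΔλ=0.78047306; θ=atan2(y, x)=35.6547° ≈ 35.7°

Leg 1: dist=8730.2 km, bearing=259.8°
Leg 2: dist=16137.9 km, bearing=201.5°
Leg 3: dist=10906.7 km, bearing=69.9°
Leg 4: dist=13018.4 km, bearing=106.4°
Leg 5: dist=11803.5 km, bearing=35.7°
Total: 60596.7 km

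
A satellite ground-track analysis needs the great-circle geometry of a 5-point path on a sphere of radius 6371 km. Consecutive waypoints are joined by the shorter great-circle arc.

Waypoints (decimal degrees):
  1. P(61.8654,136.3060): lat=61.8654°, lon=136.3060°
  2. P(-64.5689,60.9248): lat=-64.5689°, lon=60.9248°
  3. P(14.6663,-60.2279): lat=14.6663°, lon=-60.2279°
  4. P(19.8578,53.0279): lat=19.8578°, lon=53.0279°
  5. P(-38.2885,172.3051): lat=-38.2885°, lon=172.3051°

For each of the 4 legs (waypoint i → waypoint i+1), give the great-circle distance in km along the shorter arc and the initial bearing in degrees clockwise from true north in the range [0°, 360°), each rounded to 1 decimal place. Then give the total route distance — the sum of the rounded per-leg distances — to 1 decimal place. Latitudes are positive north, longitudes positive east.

Leg 1: dist=15365.3 km, bearing=218.6°
Leg 2: dist=12935.5 km, bearing=247.5°
Leg 3: dist=11770.9 km, bearing=63.9°
Leg 4: dist=13883.2 km, bearing=123.5°
Total: 53954.9 km

Leg 1: φ1=1.0797549, φ2=-1.1269399, Δφ=-2.2066948, Δλ=-1.3156501 rad; a=sin²(Δφ/2)+cosφ1·cosφ2·sin²(Δλ/2)=0.8726435954; c=2·atan2(√a, √(1-a))=2.411761801; dist=6371·c=15365.334 ≈ 15365.3 km; running total=15365.3 km
Leg 1 bearing: y=sinΔλ·cosφ2=-0.41552336, x=cosφ1·sinφ2-sinφ1·cosφ2·cosΔλ=-0.52142818; θ=atan2(y, x)=-141.4488° <0 so +360° → 218.5512° ≈ 218.6°
Leg 2: φ1=-1.1269399, φ2=0.2559752, Δφ=1.3829151, Δλ=-2.1145135 rad; a=sin²(Δφ/2)+cosφ1·cosφ2·sin²(Δλ/2)=0.7217839159; c=2·atan2(√a, √(1-a))=2.030371982; dist=6371·c=12935.500 ≈ 12935.5 km; running total=28300.8 km
Leg 2 bearing: y=sinΔλ·cosφ2=-0.82790723, x=cosφ1·sinφ2-sinφ1·cosφ2·cosΔλ=-0.34324511; θ=atan2(y, x)=-112.5186° <0 so +360° → 247.4814° ≈ 247.5°
Leg 3: φ1=0.2559752, φ2=0.3465840, Δφ=0.0906088, Δλ=1.9766866 rad; a=sin²(Δφ/2)+cosφ1·cosφ2·sin²(Δλ/2)=0.6366271292; c=2·atan2(√a, √(1-a))=1.847570750; dist=6371·c=11770.873 ≈ 11770.9 km; running total=40071.7 km
Leg 3 bearing: y=sinΔλ·cosφ2=0.86412098, x=cosφ1·sinφ2-sinφ1·cosφ2·cosΔλ=0.42264292; θ=atan2(y, x)=63.9367° ≈ 63.9°
Leg 4: φ1=0.3465840, φ2=-0.6682604, Δφ=-1.0148444, Δλ=2.0817799 rad; a=sin²(Δφ/2)+cosφ1·cosφ2·sin²(Δλ/2)=0.7857488144; c=2·atan2(√a, √(1-a))=2.179126058; dist=6371·c=13883.212 ≈ 13883.2 km; running total=53954.9 km
Leg 4 bearing: y=sinΔλ·cosφ2=0.68464063, x=cosφ1·sinφ2-sinφ1·cosφ2·cosΔλ=-0.45239106; θ=atan2(y, x)=123.4556° ≈ 123.5°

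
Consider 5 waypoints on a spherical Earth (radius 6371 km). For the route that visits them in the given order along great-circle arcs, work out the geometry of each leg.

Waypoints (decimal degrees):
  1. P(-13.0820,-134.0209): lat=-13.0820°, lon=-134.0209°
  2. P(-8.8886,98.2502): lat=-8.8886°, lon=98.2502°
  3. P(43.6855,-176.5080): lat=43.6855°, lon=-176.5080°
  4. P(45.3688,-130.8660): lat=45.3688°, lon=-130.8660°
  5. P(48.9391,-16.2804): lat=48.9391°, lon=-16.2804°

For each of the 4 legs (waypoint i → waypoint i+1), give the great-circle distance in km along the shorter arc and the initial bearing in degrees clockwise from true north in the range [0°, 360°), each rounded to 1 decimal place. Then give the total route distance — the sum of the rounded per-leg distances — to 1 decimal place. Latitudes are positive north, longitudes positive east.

Leg 1: φ1=-0.2283240, φ2=-0.1551353, Δφ=0.0731886, Δλ=4.0538955 rad; a=sin²(Δφ/2)+cosφ1·cosφ2·sin²(Δλ/2)=0.7769566070; c=2·atan2(√a, √(1-a))=2.157853393; dist=6371·c=13747.684 ≈ 13747.7 km; running total=13747.7 km
Leg 1 bearing: y=sinΔλ·cosφ2=-0.78141659, x=cosφ1·sinφ2-sinφ1·cosφ2·cosΔλ=-0.28734695; θ=atan2(y, x)=-110.1898° <0 so +360° → 249.8102° ≈ 249.8°
Leg 2: φ1=-0.1551353, φ2=0.7624558, Δφ=0.9175911, Δλ=-4.7954352 rad; a=sin²(Δφ/2)+cosφ1·cosφ2·sin²(Δλ/2)=0.5237288789; c=2·atan2(√a, √(1-a))=1.618271917; dist=6371·c=10310.010 ≈ 10310.0 km; running total=24057.7 km
Leg 2 bearing: y=sinΔλ·cosφ2=0.72064976, x=cosφ1·sinφ2-sinφ1·cosφ2·cosΔλ=0.69167311; θ=atan2(y, x)=46.1754° ≈ 46.2°
Leg 3: φ1=0.7624558, φ2=0.7918349, Δφ=0.0293791, Δλ=0.7966032 rad; a=sin²(Δφ/2)+cosφ1·cosφ2·sin²(Δλ/2)=0.0766398687; c=2·atan2(√a, √(1-a))=0.561006087; dist=6371·c=3574.170 ≈ 3574.2 km; running total=27631.9 km
Leg 3 bearing: y=sinΔλ·cosφ2=0.50230630, x=cosφ1·sinφ2-sinφ1·cosφ2·cosΔλ=0.17536583; θ=atan2(y, x)=70.7548° ≈ 70.8°
Leg 4: φ1=0.7918349, φ2=0.8541484, Δφ=0.0623135, Δλ=1.9998960 rad; a=sin²(Δφ/2)+cosφ1·cosφ2·sin²(Δλ/2)=0.3277042826; c=2·atan2(√a, √(1-a))=1.218992798; dist=6371·c=7766.203 ≈ 7766.2 km; running total=35398.1 km
Leg 4 bearing: y=sinΔλ·cosφ2=0.59731030, x=cosφ1·sinφ2-sinφ1·cosφ2·cosΔλ=0.72420794; θ=atan2(y, x)=39.5150° ≈ 39.5°

Leg 1: dist=13747.7 km, bearing=249.8°
Leg 2: dist=10310.0 km, bearing=46.2°
Leg 3: dist=3574.2 km, bearing=70.8°
Leg 4: dist=7766.2 km, bearing=39.5°
Total: 35398.1 km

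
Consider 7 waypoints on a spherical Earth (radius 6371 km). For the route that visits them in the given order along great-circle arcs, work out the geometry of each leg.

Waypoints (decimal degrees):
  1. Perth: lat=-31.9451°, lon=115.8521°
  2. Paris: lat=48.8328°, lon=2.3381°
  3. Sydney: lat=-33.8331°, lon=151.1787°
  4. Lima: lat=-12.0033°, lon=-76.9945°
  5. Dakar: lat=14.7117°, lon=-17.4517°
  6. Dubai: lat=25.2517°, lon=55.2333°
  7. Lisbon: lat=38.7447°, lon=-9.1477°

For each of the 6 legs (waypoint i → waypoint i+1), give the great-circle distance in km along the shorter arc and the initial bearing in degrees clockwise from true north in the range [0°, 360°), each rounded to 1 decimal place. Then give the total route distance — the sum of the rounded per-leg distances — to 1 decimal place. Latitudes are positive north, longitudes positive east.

Leg 1: φ1=-0.5575472, φ2=0.8522931, Δφ=1.4098403, Δλ=-1.9811930 rad; a=sin²(Δφ/2)+cosφ1·cosφ2·sin²(Δλ/2)=0.8105805124; c=2·atan2(√a, √(1-a))=2.241019660; dist=6371·c=14277.536 ≈ 14277.5 km; running total=14277.5 km
Leg 1 bearing: y=sinΔλ·cosφ2=-0.60359854, x=cosφ1·sinφ2-sinφ1·cosφ2·cosΔλ=0.49982775; θ=atan2(y, x)=-50.3725° <0 so +360° → 309.6275° ≈ 309.6°
Leg 2: φ1=0.8522931, φ2=-0.5904990, Δφ=-1.4427921, Δλ=2.5977585 rad; a=sin²(Δφ/2)+cosφ1·cosφ2·sin²(Δλ/2)=0.9435211248; c=2·atan2(√a, √(1-a))=2.661695152; dist=6371·c=16957.660 ≈ 16957.7 km; running total=31235.2 km
Leg 2 bearing: y=sinΔλ·cosφ2=0.42980226, x=cosφ1·sinφ2-sinφ1·cosφ2·cosΔλ=0.16860030; θ=atan2(y, x)=68.5812° ≈ 68.6°
Leg 3: φ1=-0.5904990, φ2=-0.2094971, Δφ=0.3810019, Δλ=-3.9823736 rad; a=sin²(Δφ/2)+cosφ1·cosφ2·sin²(Δλ/2)=0.7130250268; c=2·atan2(√a, √(1-a))=2.010918561; dist=6371·c=12811.562 ≈ 12811.6 km; running total=44046.8 km
Leg 3 bearing: y=sinΔλ·cosφ2=0.72887160, x=cosφ1·sinφ2-sinφ1·cosφ2·cosΔλ=-0.53593614; θ=atan2(y, x)=126.3269° ≈ 126.3°
Leg 4: φ1=-0.2094971, φ2=0.2567676, Δφ=0.4662647, Δλ=1.0392179 rad; a=sin²(Δφ/2)+cosφ1·cosφ2·sin²(Δλ/2)=0.2866288487; c=2·atan2(√a, √(1-a))=1.129908785; dist=6371·c=7198.649 ≈ 7198.6 km; running total=51245.4 km
Leg 4 bearing: y=sinΔλ·cosφ2=0.83374791, x=cosφ1·sinφ2-sinφ1·cosφ2·cosΔλ=0.35036472; θ=atan2(y, x)=67.2065° ≈ 67.2°
Leg 5: φ1=0.2567676, φ2=0.4407253, Δφ=0.1839577, Δλ=1.2685926 rad; a=sin²(Δφ/2)+cosφ1·cosφ2·sin²(Δλ/2)=0.3156520806; c=2·atan2(√a, √(1-a))=1.193190700; dist=6371·c=7601.818 ≈ 7601.8 km; running total=58847.2 km
Leg 5 bearing: y=sinΔλ·cosφ2=0.86345579, x=cosφ1·sinφ2-sinφ1·cosφ2·cosΔλ=0.34424915; θ=atan2(y, x)=68.2634° ≈ 68.3°
Leg 6: φ1=0.4407253, φ2=0.6762226, Δφ=0.2354973, Δλ=-1.1236604 rad; a=sin²(Δφ/2)+cosφ1·cosφ2·sin²(Δλ/2)=0.2140023667; c=2·atan2(√a, √(1-a))=0.961860039; dist=6371·c=6128.010 ≈ 6128.0 km; running total=64975.2 km
Leg 6 bearing: y=sinΔλ·cosφ2=-0.70326561, x=cosφ1·sinφ2-sinφ1·cosφ2·cosΔλ=0.42218348; θ=atan2(y, x)=-59.0228° <0 so +360° → 300.9772° ≈ 301.0°

Leg 1: dist=14277.5 km, bearing=309.6°
Leg 2: dist=16957.7 km, bearing=68.6°
Leg 3: dist=12811.6 km, bearing=126.3°
Leg 4: dist=7198.6 km, bearing=67.2°
Leg 5: dist=7601.8 km, bearing=68.3°
Leg 6: dist=6128.0 km, bearing=301.0°
Total: 64975.2 km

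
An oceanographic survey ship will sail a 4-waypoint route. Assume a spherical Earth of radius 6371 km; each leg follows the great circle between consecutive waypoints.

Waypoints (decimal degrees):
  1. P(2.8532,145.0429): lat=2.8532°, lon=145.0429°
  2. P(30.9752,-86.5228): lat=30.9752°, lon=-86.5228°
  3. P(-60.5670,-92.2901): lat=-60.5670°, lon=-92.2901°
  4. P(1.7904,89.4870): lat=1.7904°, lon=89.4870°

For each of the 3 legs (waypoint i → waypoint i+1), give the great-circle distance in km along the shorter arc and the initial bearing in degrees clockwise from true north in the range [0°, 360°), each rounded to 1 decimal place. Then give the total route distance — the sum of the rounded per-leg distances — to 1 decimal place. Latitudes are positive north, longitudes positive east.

Leg 1: φ1=0.0497977, φ2=0.5406192, Δφ=0.4908215, Δλ=-4.0415839 rad; a=sin²(Δφ/2)+cosφ1·cosφ2·sin²(Δλ/2)=0.7533443947; c=2·atan2(√a, √(1-a))=2.102136026; dist=6371·c=13392.709 ≈ 13392.7 km; running total=13392.7 km
Leg 1 bearing: y=sinΔλ·cosφ2=0.67161211, x=cosφ1·sinφ2-sinφ1·cosφ2·cosΔλ=0.54055864; θ=atan2(y, x)=51.1705° ≈ 51.2°
Leg 2: φ1=0.5406192, φ2=-1.0570936, Δφ=-1.5977128, Δλ=-0.1006584 rad; a=sin²(Δφ/2)+cosφ1·cosφ2·sin²(Δλ/2)=0.5145229387; c=2·atan2(√a, √(1-a))=1.599846290; dist=6371·c=10192.621 ≈ 10192.6 km; running total=23585.3 km
Leg 2 bearing: y=sinΔλ·cosφ2=-0.04938059, x=cosφ1·sinφ2-sinφ1·cosφ2·cosΔλ=-0.99835760; θ=atan2(y, x)=-177.1684° <0 so +360° → 182.8316° ≈ 182.8°
Leg 3: φ1=-1.0570936, φ2=0.0312484, Δφ=1.0883419, Δλ=3.1726089 rad; a=sin²(Δφ/2)+cosφ1·cosφ2·sin²(Δλ/2)=0.7590700347; c=2·atan2(√a, √(1-a))=2.115471236; dist=6371·c=13477.667 ≈ 13477.7 km; running total=37063.0 km
Leg 3 bearing: y=sinΔλ·cosφ2=-0.03099613, x=cosφ1·sinφ2-sinφ1·cosφ2·cosΔλ=-0.85473394; θ=atan2(y, x)=-177.9231° <0 so +360° → 182.0769° ≈ 182.1°

Leg 1: dist=13392.7 km, bearing=51.2°
Leg 2: dist=10192.6 km, bearing=182.8°
Leg 3: dist=13477.7 km, bearing=182.1°
Total: 37063.0 km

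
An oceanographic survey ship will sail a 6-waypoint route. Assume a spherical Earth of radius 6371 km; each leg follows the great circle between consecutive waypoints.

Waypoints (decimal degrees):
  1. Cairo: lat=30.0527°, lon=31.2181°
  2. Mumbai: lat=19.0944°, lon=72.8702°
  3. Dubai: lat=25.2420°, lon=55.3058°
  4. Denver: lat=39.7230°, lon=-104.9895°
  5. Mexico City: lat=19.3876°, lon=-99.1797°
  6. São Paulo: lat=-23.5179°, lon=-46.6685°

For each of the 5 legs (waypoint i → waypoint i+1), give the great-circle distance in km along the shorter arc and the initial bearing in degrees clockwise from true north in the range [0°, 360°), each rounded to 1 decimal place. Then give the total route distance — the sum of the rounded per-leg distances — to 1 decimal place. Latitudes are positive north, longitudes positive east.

Leg 1: φ1=0.5245186, φ2=0.3332601, Δφ=-0.1912584, Δλ=0.7269663 rad; a=sin²(Δφ/2)+cosφ1·cosφ2·sin²(Δλ/2)=0.1125074654; c=2·atan2(√a, √(1-a))=0.684104858; dist=6371·c=4358.432 ≈ 4358.4 km; running total=4358.4 km
Leg 1 bearing: y=sinΔλ·cosφ2=0.62803990, x=cosφ1·sinφ2-sinφ1·cosφ2·cosΔλ=-0.07045588; θ=atan2(y, x)=96.4009° ≈ 96.4°
Leg 2: φ1=0.3332601, φ2=0.4405560, Δφ=0.1072959, Δλ=-0.3065566 rad; a=sin²(Δφ/2)+cosφ1·cosφ2·sin²(Δλ/2)=0.0228002439; c=2·atan2(√a, √(1-a))=0.303154523; dist=6371·c=1931.397 ≈ 1931.4 km; running total=6289.8 km
Leg 2 bearing: y=sinΔλ·cosφ2=-0.27296226, x=cosφ1·sinφ2-sinφ1·cosφ2·cosΔλ=0.12088498; θ=atan2(y, x)=-66.1132° <0 so +360° → 293.8868° ≈ 293.9°
Leg 3: φ1=0.4405560, φ2=0.6932971, Δφ=0.2527411, Δλ=-2.7976808 rad; a=sin²(Δφ/2)+cosφ1·cosφ2·sin²(Δλ/2)=0.6912167809; c=2·atan2(√a, √(1-a))=1.963224966; dist=6371·c=12507.706 ≈ 12507.7 km; running total=18797.5 km
Leg 3 bearing: y=sinΔλ·cosφ2=-0.25933388, x=cosφ1·sinφ2-sinφ1·cosφ2·cosΔλ=0.88684300; θ=atan2(y, x)=-16.3002° <0 so +360° → 343.6998° ≈ 343.7°
Leg 4: φ1=0.6932971, φ2=0.3383775, Δφ=-0.3549197, Δλ=0.1014001 rad; a=sin²(Δφ/2)+cosφ1·cosφ2·sin²(Δλ/2)=0.0330261700; c=2·atan2(√a, √(1-a))=0.365493033; dist=6371·c=2328.556 ≈ 2328.6 km; running total=21126.1 km
Leg 4 bearing: y=sinΔλ·cosφ2=0.09548637, x=cosφ1·sinφ2-sinφ1·cosφ2·cosΔλ=-0.34441853; θ=atan2(y, x)=164.5045° ≈ 164.5°
Leg 5: φ1=0.3383775, φ2=-0.4104648, Δφ=-0.7488422, Δλ=0.9164933 rad; a=sin²(Δφ/2)+cosφ1·cosφ2·sin²(Δλ/2)=0.3030272804; c=2·atan2(√a, √(1-a))=1.165876100; dist=6371·c=7427.797 ≈ 7427.8 km; running total=28553.9 km
Leg 5 bearing: y=sinΔλ·cosφ2=0.72756291, x=cosφ1·sinφ2-sinφ1·cosφ2·cosΔλ=-0.56165755; θ=atan2(y, x)=127.6671° ≈ 127.7°

Leg 1: dist=4358.4 km, bearing=96.4°
Leg 2: dist=1931.4 km, bearing=293.9°
Leg 3: dist=12507.7 km, bearing=343.7°
Leg 4: dist=2328.6 km, bearing=164.5°
Leg 5: dist=7427.8 km, bearing=127.7°
Total: 28553.9 km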